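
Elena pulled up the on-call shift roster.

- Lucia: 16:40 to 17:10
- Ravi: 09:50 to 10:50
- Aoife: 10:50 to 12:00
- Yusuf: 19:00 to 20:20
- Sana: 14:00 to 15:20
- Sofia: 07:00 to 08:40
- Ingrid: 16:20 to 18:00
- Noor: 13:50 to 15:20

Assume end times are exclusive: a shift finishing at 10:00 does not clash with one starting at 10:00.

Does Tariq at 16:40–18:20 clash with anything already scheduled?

Yes — it overlaps Ingrid, Lucia

Sofia: ends 08:40 at or before Tariq starts 16:40 → clear.
Ravi: ends 10:50 at or before Tariq starts 16:40 → clear.
Aoife: ends 12:00 at or before Tariq starts 16:40 → clear.
Noor: ends 15:20 at or before Tariq starts 16:40 → clear.
Sana: ends 15:20 at or before Tariq starts 16:40 → clear.
Ingrid: starts 16:20 before Tariq ends 18:20, and ends 18:00 after Tariq starts 16:40 → overlap.
Lucia: starts 16:40 before Tariq ends 18:20, and ends 17:10 after Tariq starts 16:40 → overlap.
Yusuf: starts 19:00 at or after Tariq ends 18:20 → clear.
Tariq overlaps Lucia, Ingrid.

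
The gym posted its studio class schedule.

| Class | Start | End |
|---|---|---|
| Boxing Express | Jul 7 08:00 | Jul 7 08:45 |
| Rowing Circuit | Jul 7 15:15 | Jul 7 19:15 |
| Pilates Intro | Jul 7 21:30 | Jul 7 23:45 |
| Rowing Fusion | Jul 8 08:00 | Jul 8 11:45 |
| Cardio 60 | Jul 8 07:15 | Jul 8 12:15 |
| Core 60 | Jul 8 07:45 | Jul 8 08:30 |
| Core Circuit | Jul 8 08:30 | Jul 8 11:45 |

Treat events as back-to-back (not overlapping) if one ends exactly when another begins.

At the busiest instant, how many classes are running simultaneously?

Walk through starts and ends in time order (an end at T is processed before a start at T):
Jul 7 08:00 start Boxing Express → 1
Jul 7 08:45 end Boxing Express → 0
Jul 7 15:15 start Rowing Circuit → 1
Jul 7 19:15 end Rowing Circuit → 0
Jul 7 21:30 start Pilates Intro → 1
Jul 7 23:45 end Pilates Intro → 0
Jul 8 07:15 start Cardio 60 → 1
Jul 8 07:45 start Core 60 → 2
Jul 8 08:00 start Rowing Fusion → 3
Jul 8 08:30 end Core 60 → 2
Jul 8 08:30 start Core Circuit → 3
Jul 8 11:45 end Core Circuit → 2
Jul 8 11:45 end Rowing Fusion → 1
Jul 8 12:15 end Cardio 60 → 0
Peak is 3, at Jul 8 08:00 (Cardio 60, Core 60, Rowing Fusion).

3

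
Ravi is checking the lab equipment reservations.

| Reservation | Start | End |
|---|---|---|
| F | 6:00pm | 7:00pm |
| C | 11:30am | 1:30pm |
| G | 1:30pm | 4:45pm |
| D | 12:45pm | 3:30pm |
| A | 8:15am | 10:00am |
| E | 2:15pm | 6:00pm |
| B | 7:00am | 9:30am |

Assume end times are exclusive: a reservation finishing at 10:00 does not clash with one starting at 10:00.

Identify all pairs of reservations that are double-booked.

A & B, C & D, D & E, D & G, E & G

Sorted by start: B, A, C, D, G, E, F.
A starts before B ends → B and A overlap.
C starts after B ends, so B has no further overlaps.
C starts after A ends, so A has no further overlaps.
D starts before C ends → C and D overlap.
G starts exactly when C ends (back-to-back, no overlap), so C has no further overlaps.
G starts before D ends → D and G overlap.
E starts before D ends → D and E overlap.
F starts after D ends.
E starts before G ends → G and E overlap.
F starts after G ends.
F starts exactly when E ends (back-to-back, no overlap).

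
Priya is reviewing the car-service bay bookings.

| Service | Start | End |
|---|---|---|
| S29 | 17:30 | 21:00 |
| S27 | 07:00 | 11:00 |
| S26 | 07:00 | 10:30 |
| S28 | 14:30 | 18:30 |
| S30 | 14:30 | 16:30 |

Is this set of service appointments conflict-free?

No

Check each pair: they overlap iff neither finishes before the other starts.
Sorted by start: S26, S27, S28, S30, S29.
S27 starts before S26 ends → S26 and S27 overlap.
That's a conflict, so the schedule is not conflict-free.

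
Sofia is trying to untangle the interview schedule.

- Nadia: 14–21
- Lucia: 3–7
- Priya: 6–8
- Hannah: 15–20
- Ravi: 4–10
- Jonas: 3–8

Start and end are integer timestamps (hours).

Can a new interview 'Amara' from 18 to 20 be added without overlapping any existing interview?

No — it overlaps Hannah, Nadia

Lucia: ends 7 at or before Amara starts 18 → clear.
Jonas: ends 8 at or before Amara starts 18 → clear.
Ravi: ends 10 at or before Amara starts 18 → clear.
Priya: ends 8 at or before Amara starts 18 → clear.
Nadia: starts 14 before Amara ends 20, and ends 21 after Amara starts 18 → overlap.
Hannah: starts 15 before Amara ends 20, and ends 20 after Amara starts 18 → overlap.
Amara overlaps Hannah, Nadia.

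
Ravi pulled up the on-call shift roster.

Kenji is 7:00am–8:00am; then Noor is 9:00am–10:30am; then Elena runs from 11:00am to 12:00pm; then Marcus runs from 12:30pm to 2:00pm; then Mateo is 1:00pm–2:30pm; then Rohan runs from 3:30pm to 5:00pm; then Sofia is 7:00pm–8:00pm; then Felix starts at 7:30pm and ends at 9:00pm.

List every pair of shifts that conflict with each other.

Felix & Sofia, Marcus & Mateo

Check each pair: they overlap iff neither finishes before the other starts.
Sorted by start: Kenji, Noor, Elena, Marcus, Mateo, Rohan, Sofia, Felix.
Noor starts after Kenji ends; Kenji is clear from here.
Elena starts after Noor ends; Noor is clear from here.
Marcus starts after Elena ends; Elena is clear from here.
Mateo starts before Marcus ends → Marcus and Mateo overlap.
Rohan starts after Marcus ends; Marcus is clear from here.
Rohan starts after Mateo ends; Mateo is clear from here.
Sofia starts after Rohan ends; Rohan is clear from here.
Felix starts before Sofia ends → Sofia and Felix overlap.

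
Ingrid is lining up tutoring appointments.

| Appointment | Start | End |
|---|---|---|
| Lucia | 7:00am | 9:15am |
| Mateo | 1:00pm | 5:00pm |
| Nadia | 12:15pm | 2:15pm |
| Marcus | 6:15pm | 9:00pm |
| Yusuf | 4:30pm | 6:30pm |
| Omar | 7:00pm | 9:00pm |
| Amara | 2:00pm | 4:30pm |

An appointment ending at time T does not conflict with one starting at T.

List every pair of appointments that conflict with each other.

Two intervals overlap when each starts before the other ends.
Sorted by start: Lucia, Nadia, Mateo, Amara, Yusuf, Marcus, Omar.
Nadia starts after Lucia ends — done with Lucia.
Mateo starts before Nadia ends → Nadia and Mateo overlap.
Amara starts before Nadia ends → Nadia and Amara overlap.
Yusuf starts after Nadia ends — done with Nadia.
Amara starts before Mateo ends → Mateo and Amara overlap.
Yusuf starts before Mateo ends → Mateo and Yusuf overlap.
Marcus starts after Mateo ends — done with Mateo.
Yusuf starts exactly when Amara ends (back-to-back, no overlap) — done with Amara.
Marcus starts before Yusuf ends → Yusuf and Marcus overlap.
Omar starts after Yusuf ends.
Omar starts before Marcus ends → Marcus and Omar overlap.

Amara & Mateo, Amara & Nadia, Marcus & Omar, Marcus & Yusuf, Mateo & Nadia, Mateo & Yusuf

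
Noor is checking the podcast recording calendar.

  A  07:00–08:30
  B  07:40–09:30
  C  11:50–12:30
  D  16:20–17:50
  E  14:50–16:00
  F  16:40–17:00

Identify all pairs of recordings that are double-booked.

Check each pair: they overlap iff neither finishes before the other starts.
Sorted by start: A, B, C, E, D, F.
B starts before A ends → A and B overlap.
C starts after A ends; A is clear from here.
C starts after B ends; B is clear from here.
E starts after C ends; C is clear from here.
D starts after E ends; E is clear from here.
F starts before D ends → D and F overlap.

A & B, D & F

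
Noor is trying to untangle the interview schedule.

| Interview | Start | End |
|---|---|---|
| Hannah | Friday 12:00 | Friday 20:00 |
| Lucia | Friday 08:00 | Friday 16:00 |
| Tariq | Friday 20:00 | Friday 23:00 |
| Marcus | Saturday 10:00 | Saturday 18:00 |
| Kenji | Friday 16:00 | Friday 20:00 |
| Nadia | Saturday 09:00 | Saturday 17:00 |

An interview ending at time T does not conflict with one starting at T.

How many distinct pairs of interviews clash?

3

Sorted by start: Lucia, Hannah, Kenji, Tariq, Nadia, Marcus.
Hannah starts before Lucia ends → Lucia and Hannah overlap.
Kenji starts exactly when Lucia ends (back-to-back, no overlap); Lucia is clear from here.
Kenji starts before Hannah ends → Hannah and Kenji overlap.
Tariq starts exactly when Hannah ends (back-to-back, no overlap); Hannah is clear from here.
Tariq starts exactly when Kenji ends (back-to-back, no overlap); Kenji is clear from here.
Nadia starts after Tariq ends; Tariq is clear from here.
Marcus starts before Nadia ends → Nadia and Marcus overlap.
Overlapping pairs: Hannah & Kenji, Hannah & Lucia, Marcus & Nadia — 3 in total.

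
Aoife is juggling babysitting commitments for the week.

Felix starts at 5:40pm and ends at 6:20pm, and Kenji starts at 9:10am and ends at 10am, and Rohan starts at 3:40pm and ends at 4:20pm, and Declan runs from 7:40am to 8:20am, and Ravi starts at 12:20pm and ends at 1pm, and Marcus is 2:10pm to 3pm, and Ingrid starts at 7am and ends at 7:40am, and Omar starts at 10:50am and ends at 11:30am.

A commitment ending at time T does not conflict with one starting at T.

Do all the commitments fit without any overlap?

Sorted by start: Ingrid, Declan, Kenji, Omar, Ravi, Marcus, Rohan, Felix.
Declan starts exactly when Ingrid ends (back-to-back, no overlap), so Ingrid has no further overlaps.
Kenji starts after Declan ends, so Declan has no further overlaps.
Omar starts after Kenji ends, so Kenji has no further overlaps.
Ravi starts after Omar ends, so Omar has no further overlaps.
Marcus starts after Ravi ends, so Ravi has no further overlaps.
Rohan starts after Marcus ends, so Marcus has no further overlaps.
Felix starts after Rohan ends.
Every pair is clear; the schedule has no overlaps.

Yes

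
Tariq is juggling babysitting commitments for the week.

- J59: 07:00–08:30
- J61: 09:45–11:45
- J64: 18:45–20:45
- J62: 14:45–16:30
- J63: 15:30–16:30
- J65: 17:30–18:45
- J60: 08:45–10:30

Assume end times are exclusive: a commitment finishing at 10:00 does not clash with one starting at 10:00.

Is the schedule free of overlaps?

Sorted by start: J59, J60, J61, J62, J63, J65, J64.
J60 starts after J59 ends, so nothing later overlaps J59 either.
J61 starts before J60 ends → J60 and J61 overlap.
That's a conflict, so the schedule is not conflict-free.

No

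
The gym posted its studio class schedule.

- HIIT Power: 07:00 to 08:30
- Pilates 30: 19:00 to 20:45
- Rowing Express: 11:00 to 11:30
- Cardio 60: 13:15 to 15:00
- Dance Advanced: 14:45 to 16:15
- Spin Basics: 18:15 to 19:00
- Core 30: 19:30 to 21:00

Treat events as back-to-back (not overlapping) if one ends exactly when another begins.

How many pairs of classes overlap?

2

Check each pair: they overlap iff neither finishes before the other starts.
Sorted by start: HIIT Power, Rowing Express, Cardio 60, Dance Advanced, Spin Basics, Pilates 30, Core 30.
Rowing Express starts after HIIT Power ends; HIIT Power is clear from here.
Cardio 60 starts after Rowing Express ends; Rowing Express is clear from here.
Dance Advanced starts before Cardio 60 ends → Cardio 60 and Dance Advanced overlap.
Spin Basics starts after Cardio 60 ends; Cardio 60 is clear from here.
Spin Basics starts after Dance Advanced ends; Dance Advanced is clear from here.
Pilates 30 starts exactly when Spin Basics ends (back-to-back, no overlap); Spin Basics is clear from here.
Core 30 starts before Pilates 30 ends → Pilates 30 and Core 30 overlap.
Overlapping pairs: Cardio 60 & Dance Advanced, Core 30 & Pilates 30 — 2 in total.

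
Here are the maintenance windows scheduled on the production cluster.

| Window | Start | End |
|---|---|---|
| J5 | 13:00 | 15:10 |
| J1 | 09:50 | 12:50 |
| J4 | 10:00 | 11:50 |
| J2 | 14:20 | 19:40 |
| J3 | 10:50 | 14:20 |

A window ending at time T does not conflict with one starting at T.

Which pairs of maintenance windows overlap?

Sorted by start: J1, J4, J3, J5, J2.
J4 starts before J1 ends → J1 and J4 overlap.
J3 starts before J1 ends → J1 and J3 overlap.
J5 starts after J1 ends, so nothing later overlaps J1 either.
J3 starts before J4 ends → J4 and J3 overlap.
J5 starts after J4 ends, so nothing later overlaps J4 either.
J5 starts before J3 ends → J3 and J5 overlap.
J2 starts exactly when J3 ends (back-to-back, no overlap).
J2 starts before J5 ends → J5 and J2 overlap.

J1 & J3, J1 & J4, J2 & J5, J3 & J4, J3 & J5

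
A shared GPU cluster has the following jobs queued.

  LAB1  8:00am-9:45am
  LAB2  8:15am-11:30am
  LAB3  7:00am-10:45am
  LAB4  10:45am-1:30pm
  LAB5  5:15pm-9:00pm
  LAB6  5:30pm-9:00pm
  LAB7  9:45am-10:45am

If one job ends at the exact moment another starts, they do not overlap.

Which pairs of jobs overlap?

Sorted by start: LAB3, LAB1, LAB2, LAB7, LAB4, LAB5, LAB6.
LAB1 starts before LAB3 ends → LAB3 and LAB1 overlap.
LAB2 starts before LAB3 ends → LAB3 and LAB2 overlap.
LAB7 starts before LAB3 ends → LAB3 and LAB7 overlap.
LAB4 starts exactly when LAB3 ends (back-to-back, no overlap), so nothing later overlaps LAB3 either.
LAB2 starts before LAB1 ends → LAB1 and LAB2 overlap.
LAB7 starts exactly when LAB1 ends (back-to-back, no overlap), so nothing later overlaps LAB1 either.
LAB7 starts before LAB2 ends → LAB2 and LAB7 overlap.
LAB4 starts before LAB2 ends → LAB2 and LAB4 overlap.
LAB5 starts after LAB2 ends, so nothing later overlaps LAB2 either.
LAB4 starts exactly when LAB7 ends (back-to-back, no overlap), so nothing later overlaps LAB7 either.
LAB5 starts after LAB4 ends, so nothing later overlaps LAB4 either.
LAB6 starts before LAB5 ends → LAB5 and LAB6 overlap.

LAB1 & LAB2, LAB1 & LAB3, LAB2 & LAB3, LAB2 & LAB4, LAB2 & LAB7, LAB3 & LAB7, LAB5 & LAB6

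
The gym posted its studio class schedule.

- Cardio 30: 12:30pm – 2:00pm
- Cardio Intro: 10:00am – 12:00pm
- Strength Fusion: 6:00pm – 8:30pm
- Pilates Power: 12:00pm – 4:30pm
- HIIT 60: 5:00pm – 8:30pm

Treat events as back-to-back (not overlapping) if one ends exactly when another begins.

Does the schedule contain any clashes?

Yes

Sorted by start: Cardio Intro, Pilates Power, Cardio 30, HIIT 60, Strength Fusion.
Pilates Power starts exactly when Cardio Intro ends (back-to-back, no overlap), so Cardio Intro has no further overlaps.
Cardio 30 starts before Pilates Power ends → Pilates Power and Cardio 30 overlap.
That's a conflict, so the schedule is not conflict-free.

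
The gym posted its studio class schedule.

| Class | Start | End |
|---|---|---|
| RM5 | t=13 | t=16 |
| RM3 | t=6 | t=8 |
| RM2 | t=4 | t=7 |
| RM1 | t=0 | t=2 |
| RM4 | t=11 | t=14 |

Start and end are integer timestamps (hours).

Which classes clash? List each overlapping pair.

RM2 & RM3, RM4 & RM5

Sorted by start: RM1, RM2, RM3, RM4, RM5.
RM2 starts after RM1 ends, so RM1 has no further overlaps.
RM3 starts before RM2 ends → RM2 and RM3 overlap.
RM4 starts after RM2 ends, so RM2 has no further overlaps.
RM4 starts after RM3 ends, so RM3 has no further overlaps.
RM5 starts before RM4 ends → RM4 and RM5 overlap.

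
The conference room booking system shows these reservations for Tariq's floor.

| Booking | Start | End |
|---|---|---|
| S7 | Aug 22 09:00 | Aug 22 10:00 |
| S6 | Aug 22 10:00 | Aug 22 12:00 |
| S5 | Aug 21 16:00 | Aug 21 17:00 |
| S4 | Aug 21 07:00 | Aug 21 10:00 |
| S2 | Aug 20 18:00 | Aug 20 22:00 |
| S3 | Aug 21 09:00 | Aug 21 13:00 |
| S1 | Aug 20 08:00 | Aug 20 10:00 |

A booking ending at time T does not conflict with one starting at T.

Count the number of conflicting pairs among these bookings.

1

Sorted by start: S1, S2, S4, S3, S5, S7, S6.
S2 starts after S1 ends; S1 is clear from here.
S4 starts after S2 ends; S2 is clear from here.
S3 starts before S4 ends → S4 and S3 overlap.
S5 starts after S4 ends; S4 is clear from here.
S5 starts after S3 ends; S3 is clear from here.
S7 starts after S5 ends; S5 is clear from here.
S6 starts exactly when S7 ends (back-to-back, no overlap).
Overlapping pairs: S3 & S4 — 1 in total.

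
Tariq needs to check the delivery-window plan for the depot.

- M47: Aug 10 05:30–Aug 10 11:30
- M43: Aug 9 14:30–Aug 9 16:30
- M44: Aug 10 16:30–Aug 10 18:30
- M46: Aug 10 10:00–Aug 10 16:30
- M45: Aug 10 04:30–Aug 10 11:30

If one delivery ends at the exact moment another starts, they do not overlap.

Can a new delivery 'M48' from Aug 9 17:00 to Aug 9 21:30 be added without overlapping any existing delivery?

Yes — the slot is free

M43: ends Aug 9 16:30 at or before M48 starts Aug 9 17:00 → clear.
M45: starts Aug 10 04:30 at or after M48 ends Aug 9 21:30 → clear.
M47: starts Aug 10 05:30 at or after M48 ends Aug 9 21:30 → clear.
M46: starts Aug 10 10:00 at or after M48 ends Aug 9 21:30 → clear.
M44: starts Aug 10 16:30 at or after M48 ends Aug 9 21:30 → clear.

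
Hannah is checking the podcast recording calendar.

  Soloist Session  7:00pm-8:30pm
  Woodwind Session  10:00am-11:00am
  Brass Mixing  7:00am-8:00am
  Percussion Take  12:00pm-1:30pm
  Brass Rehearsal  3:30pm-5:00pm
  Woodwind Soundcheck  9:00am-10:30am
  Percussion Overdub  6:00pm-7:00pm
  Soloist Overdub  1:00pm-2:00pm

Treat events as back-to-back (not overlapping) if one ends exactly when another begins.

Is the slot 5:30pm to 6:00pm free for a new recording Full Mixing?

Yes — the slot is free

Brass Mixing: ends 8:00am at or before Full Mixing starts 5:30pm → clear.
Woodwind Soundcheck: ends 10:30am at or before Full Mixing starts 5:30pm → clear.
Woodwind Session: ends 11:00am at or before Full Mixing starts 5:30pm → clear.
Percussion Take: ends 1:30pm at or before Full Mixing starts 5:30pm → clear.
Soloist Overdub: ends 2:00pm at or before Full Mixing starts 5:30pm → clear.
Brass Rehearsal: ends 5:00pm at or before Full Mixing starts 5:30pm → clear.
Percussion Overdub: starts 6:00pm at or after Full Mixing ends 6:00pm → clear.
Soloist Session: starts 7:00pm at or after Full Mixing ends 6:00pm → clear.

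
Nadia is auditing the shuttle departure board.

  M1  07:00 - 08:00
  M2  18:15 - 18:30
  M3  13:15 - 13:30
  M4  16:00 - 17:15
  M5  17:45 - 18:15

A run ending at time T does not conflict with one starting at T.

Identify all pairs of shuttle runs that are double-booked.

Sorted by start: M1, M3, M4, M5, M2.
M3 starts after M1 ends — done with M1.
M4 starts after M3 ends — done with M3.
M5 starts after M4 ends — done with M4.
M2 starts exactly when M5 ends (back-to-back, no overlap).

no conflicts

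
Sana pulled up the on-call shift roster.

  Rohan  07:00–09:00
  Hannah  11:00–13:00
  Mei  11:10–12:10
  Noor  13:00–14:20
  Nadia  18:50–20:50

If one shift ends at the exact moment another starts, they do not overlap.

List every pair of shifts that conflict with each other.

Check each pair: they overlap iff neither finishes before the other starts.
Sorted by start: Rohan, Hannah, Mei, Noor, Nadia.
Hannah starts after Rohan ends, so Rohan has no further overlaps.
Mei starts before Hannah ends → Hannah and Mei overlap.
Noor starts exactly when Hannah ends (back-to-back, no overlap), so Hannah has no further overlaps.
Noor starts after Mei ends, so Mei has no further overlaps.
Nadia starts after Noor ends.

Hannah & Mei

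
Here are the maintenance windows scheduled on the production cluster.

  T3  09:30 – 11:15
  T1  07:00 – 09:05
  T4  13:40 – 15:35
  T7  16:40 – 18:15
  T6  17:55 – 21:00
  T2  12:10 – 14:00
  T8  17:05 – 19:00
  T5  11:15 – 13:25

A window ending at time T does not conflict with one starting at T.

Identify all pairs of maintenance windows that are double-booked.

T2 & T4, T2 & T5, T6 & T7, T6 & T8, T7 & T8

Sorted by start: T1, T3, T5, T2, T4, T7, T8, T6.
T3 starts after T1 ends, so T1 has no further overlaps.
T5 starts exactly when T3 ends (back-to-back, no overlap), so T3 has no further overlaps.
T2 starts before T5 ends → T5 and T2 overlap.
T4 starts after T5 ends, so T5 has no further overlaps.
T4 starts before T2 ends → T2 and T4 overlap.
T7 starts after T2 ends, so T2 has no further overlaps.
T7 starts after T4 ends, so T4 has no further overlaps.
T8 starts before T7 ends → T7 and T8 overlap.
T6 starts before T7 ends → T7 and T6 overlap.
T6 starts before T8 ends → T8 and T6 overlap.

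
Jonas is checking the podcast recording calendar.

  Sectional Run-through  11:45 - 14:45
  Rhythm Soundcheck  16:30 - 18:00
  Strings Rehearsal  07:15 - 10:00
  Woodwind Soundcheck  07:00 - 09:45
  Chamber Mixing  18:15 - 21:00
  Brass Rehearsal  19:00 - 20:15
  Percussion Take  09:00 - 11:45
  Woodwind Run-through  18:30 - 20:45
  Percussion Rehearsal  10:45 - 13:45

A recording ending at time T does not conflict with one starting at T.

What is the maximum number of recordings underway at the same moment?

3

Sweep the timeline, counting +1 at each start and −1 at each end (ends before starts at a tie):
07:00 start Woodwind Soundcheck → 1
07:15 start Strings Rehearsal → 2
09:00 start Percussion Take → 3
09:45 end Woodwind Soundcheck → 2
10:00 end Strings Rehearsal → 1
10:45 start Percussion Rehearsal → 2
11:45 end Percussion Take → 1
11:45 start Sectional Run-through → 2
13:45 end Percussion Rehearsal → 1
14:45 end Sectional Run-through → 0
16:30 start Rhythm Soundcheck → 1
18:00 end Rhythm Soundcheck → 0
18:15 start Chamber Mixing → 1
18:30 start Woodwind Run-through → 2
19:00 start Brass Rehearsal → 3
20:15 end Brass Rehearsal → 2
20:45 end Woodwind Run-through → 1
21:00 end Chamber Mixing → 0
Peak is 3, at 09:00 (Percussion Take, Strings Rehearsal, Woodwind Soundcheck).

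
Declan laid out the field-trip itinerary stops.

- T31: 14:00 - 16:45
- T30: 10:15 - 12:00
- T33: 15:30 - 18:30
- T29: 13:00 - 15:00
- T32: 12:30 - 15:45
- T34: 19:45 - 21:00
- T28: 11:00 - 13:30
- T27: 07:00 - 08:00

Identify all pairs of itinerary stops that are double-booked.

T28 & T29, T28 & T30, T28 & T32, T29 & T31, T29 & T32, T31 & T32, T31 & T33, T32 & T33

Sorted by start: T27, T30, T28, T32, T29, T31, T33, T34.
T30 starts after T27 ends — done with T27.
T28 starts before T30 ends → T30 and T28 overlap.
T32 starts after T30 ends — done with T30.
T32 starts before T28 ends → T28 and T32 overlap.
T29 starts before T28 ends → T28 and T29 overlap.
T31 starts after T28 ends — done with T28.
T29 starts before T32 ends → T32 and T29 overlap.
T31 starts before T32 ends → T32 and T31 overlap.
T33 starts before T32 ends → T32 and T33 overlap.
T34 starts after T32 ends.
T31 starts before T29 ends → T29 and T31 overlap.
T33 starts after T29 ends — done with T29.
T33 starts before T31 ends → T31 and T33 overlap.
T34 starts after T31 ends.
T34 starts after T33 ends.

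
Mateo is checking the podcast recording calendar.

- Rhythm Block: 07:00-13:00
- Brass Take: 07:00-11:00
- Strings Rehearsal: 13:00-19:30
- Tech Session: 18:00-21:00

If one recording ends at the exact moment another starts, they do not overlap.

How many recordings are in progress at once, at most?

Walk through starts and ends in time order (an end at T is processed before a start at T):
07:00 start Brass Take → 1
07:00 start Rhythm Block → 2
11:00 end Brass Take → 1
13:00 end Rhythm Block → 0
13:00 start Strings Rehearsal → 1
18:00 start Tech Session → 2
19:30 end Strings Rehearsal → 1
21:00 end Tech Session → 0
Peak is 2, at 07:00 (Brass Take, Rhythm Block).

2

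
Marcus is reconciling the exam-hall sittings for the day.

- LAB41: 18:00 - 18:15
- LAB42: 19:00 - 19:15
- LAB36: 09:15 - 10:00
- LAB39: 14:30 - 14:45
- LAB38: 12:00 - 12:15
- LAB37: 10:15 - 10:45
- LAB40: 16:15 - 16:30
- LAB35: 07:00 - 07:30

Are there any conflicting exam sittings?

No

Sorted by start: LAB35, LAB36, LAB37, LAB38, LAB39, LAB40, LAB41, LAB42.
LAB36 starts after LAB35 ends — done with LAB35.
LAB37 starts after LAB36 ends — done with LAB36.
LAB38 starts after LAB37 ends — done with LAB37.
LAB39 starts after LAB38 ends — done with LAB38.
LAB40 starts after LAB39 ends — done with LAB39.
LAB41 starts after LAB40 ends — done with LAB40.
LAB42 starts after LAB41 ends.
Every pair is clear; the schedule has no overlaps.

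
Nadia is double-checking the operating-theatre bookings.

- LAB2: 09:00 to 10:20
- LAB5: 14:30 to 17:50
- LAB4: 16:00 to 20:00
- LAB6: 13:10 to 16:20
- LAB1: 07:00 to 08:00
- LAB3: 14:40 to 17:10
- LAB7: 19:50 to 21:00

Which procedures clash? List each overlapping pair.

LAB3 & LAB4, LAB3 & LAB5, LAB3 & LAB6, LAB4 & LAB5, LAB4 & LAB6, LAB4 & LAB7, LAB5 & LAB6

Sorted by start: LAB1, LAB2, LAB6, LAB5, LAB3, LAB4, LAB7.
LAB2 starts after LAB1 ends — done with LAB1.
LAB6 starts after LAB2 ends — done with LAB2.
LAB5 starts before LAB6 ends → LAB6 and LAB5 overlap.
LAB3 starts before LAB6 ends → LAB6 and LAB3 overlap.
LAB4 starts before LAB6 ends → LAB6 and LAB4 overlap.
LAB7 starts after LAB6 ends.
LAB3 starts before LAB5 ends → LAB5 and LAB3 overlap.
LAB4 starts before LAB5 ends → LAB5 and LAB4 overlap.
LAB7 starts after LAB5 ends.
LAB4 starts before LAB3 ends → LAB3 and LAB4 overlap.
LAB7 starts after LAB3 ends.
LAB7 starts before LAB4 ends → LAB4 and LAB7 overlap.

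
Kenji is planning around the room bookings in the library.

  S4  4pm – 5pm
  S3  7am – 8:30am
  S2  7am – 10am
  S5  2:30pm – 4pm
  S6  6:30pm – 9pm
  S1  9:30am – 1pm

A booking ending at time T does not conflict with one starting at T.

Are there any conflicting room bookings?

Yes

Sorted by start: S2, S3, S1, S5, S4, S6.
S3 starts before S2 ends → S2 and S3 overlap.
That's a conflict, so the schedule is not conflict-free.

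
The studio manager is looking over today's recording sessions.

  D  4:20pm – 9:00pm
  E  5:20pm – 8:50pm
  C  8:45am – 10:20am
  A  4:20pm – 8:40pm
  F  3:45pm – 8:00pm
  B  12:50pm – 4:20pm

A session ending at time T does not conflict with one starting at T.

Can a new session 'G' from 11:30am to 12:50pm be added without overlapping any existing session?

Yes — the slot is free

C: ends 10:20am at or before G starts 11:30am → clear.
B: starts 12:50pm at or after G ends 12:50pm → clear.
F: starts 3:45pm at or after G ends 12:50pm → clear.
A: starts 4:20pm at or after G ends 12:50pm → clear.
D: starts 4:20pm at or after G ends 12:50pm → clear.
E: starts 5:20pm at or after G ends 12:50pm → clear.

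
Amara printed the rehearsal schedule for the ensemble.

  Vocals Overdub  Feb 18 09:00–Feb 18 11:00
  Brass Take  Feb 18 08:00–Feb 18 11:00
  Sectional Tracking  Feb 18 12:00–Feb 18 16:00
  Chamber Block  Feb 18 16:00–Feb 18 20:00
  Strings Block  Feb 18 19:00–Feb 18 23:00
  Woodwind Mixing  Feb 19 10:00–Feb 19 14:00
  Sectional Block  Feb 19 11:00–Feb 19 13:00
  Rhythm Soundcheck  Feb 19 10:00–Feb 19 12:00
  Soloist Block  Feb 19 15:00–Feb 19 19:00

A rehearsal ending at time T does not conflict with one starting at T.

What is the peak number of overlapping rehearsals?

Walk through starts and ends in time order (an end at T is processed before a start at T):
Feb 18 08:00 start Brass Take → 1
Feb 18 09:00 start Vocals Overdub → 2
Feb 18 11:00 end Brass Take → 1
Feb 18 11:00 end Vocals Overdub → 0
Feb 18 12:00 start Sectional Tracking → 1
Feb 18 16:00 end Sectional Tracking → 0
Feb 18 16:00 start Chamber Block → 1
Feb 18 19:00 start Strings Block → 2
Feb 18 20:00 end Chamber Block → 1
Feb 18 23:00 end Strings Block → 0
Feb 19 10:00 start Rhythm Soundcheck → 1
Feb 19 10:00 start Woodwind Mixing → 2
Feb 19 11:00 start Sectional Block → 3
Feb 19 12:00 end Rhythm Soundcheck → 2
Feb 19 13:00 end Sectional Block → 1
Feb 19 14:00 end Woodwind Mixing → 0
Feb 19 15:00 start Soloist Block → 1
Feb 19 19:00 end Soloist Block → 0
Peak is 3, at Feb 19 11:00 (Rhythm Soundcheck, Sectional Block, Woodwind Mixing).

3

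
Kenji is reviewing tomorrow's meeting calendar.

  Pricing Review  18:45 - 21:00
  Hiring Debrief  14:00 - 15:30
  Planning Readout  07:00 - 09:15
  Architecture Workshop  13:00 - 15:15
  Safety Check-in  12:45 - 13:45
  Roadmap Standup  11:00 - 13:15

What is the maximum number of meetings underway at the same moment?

3

Sort all start/end points and keep a running count:
07:00 start Planning Readout → 1
09:15 end Planning Readout → 0
11:00 start Roadmap Standup → 1
12:45 start Safety Check-in → 2
13:00 start Architecture Workshop → 3
13:15 end Roadmap Standup → 2
13:45 end Safety Check-in → 1
14:00 start Hiring Debrief → 2
15:15 end Architecture Workshop → 1
15:30 end Hiring Debrief → 0
18:45 start Pricing Review → 1
21:00 end Pricing Review → 0
Peak is 3, at 13:00 (Architecture Workshop, Roadmap Standup, Safety Check-in).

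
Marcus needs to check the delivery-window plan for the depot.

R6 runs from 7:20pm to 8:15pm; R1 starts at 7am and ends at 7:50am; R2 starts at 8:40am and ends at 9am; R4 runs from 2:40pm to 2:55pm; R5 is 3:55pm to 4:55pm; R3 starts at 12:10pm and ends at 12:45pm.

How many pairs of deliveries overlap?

Sorted by start: R1, R2, R3, R4, R5, R6.
R2 starts after R1 ends; R1 is clear from here.
R3 starts after R2 ends; R2 is clear from here.
R4 starts after R3 ends; R3 is clear from here.
R5 starts after R4 ends; R4 is clear from here.
R6 starts after R5 ends.
No pair overlaps.

0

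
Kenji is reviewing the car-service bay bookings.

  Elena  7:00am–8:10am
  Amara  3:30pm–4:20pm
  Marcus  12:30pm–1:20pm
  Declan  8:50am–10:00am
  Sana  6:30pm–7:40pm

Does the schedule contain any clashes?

No

Sorted by start: Elena, Declan, Marcus, Amara, Sana.
Declan starts after Elena ends — done with Elena.
Marcus starts after Declan ends — done with Declan.
Amara starts after Marcus ends — done with Marcus.
Sana starts after Amara ends.
Every pair is clear; the schedule has no overlaps.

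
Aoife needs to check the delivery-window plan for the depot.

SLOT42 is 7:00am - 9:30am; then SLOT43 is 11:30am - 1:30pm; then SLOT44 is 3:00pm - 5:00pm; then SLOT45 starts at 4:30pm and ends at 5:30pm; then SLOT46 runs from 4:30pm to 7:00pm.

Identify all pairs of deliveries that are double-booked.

Two intervals overlap when each starts before the other ends.
Sorted by start: SLOT42, SLOT43, SLOT44, SLOT45, SLOT46.
SLOT43 starts after SLOT42 ends, so SLOT42 has no further overlaps.
SLOT44 starts after SLOT43 ends, so SLOT43 has no further overlaps.
SLOT45 starts before SLOT44 ends → SLOT44 and SLOT45 overlap.
SLOT46 starts before SLOT44 ends → SLOT44 and SLOT46 overlap.
SLOT46 starts before SLOT45 ends → SLOT45 and SLOT46 overlap.

SLOT44 & SLOT45, SLOT44 & SLOT46, SLOT45 & SLOT46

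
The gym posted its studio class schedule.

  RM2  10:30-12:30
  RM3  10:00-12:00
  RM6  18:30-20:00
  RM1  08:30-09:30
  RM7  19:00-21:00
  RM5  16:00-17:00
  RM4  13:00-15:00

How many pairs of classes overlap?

Sorted by start: RM1, RM3, RM2, RM4, RM5, RM6, RM7.
RM3 starts after RM1 ends, so RM1 has no further overlaps.
RM2 starts before RM3 ends → RM3 and RM2 overlap.
RM4 starts after RM3 ends, so RM3 has no further overlaps.
RM4 starts after RM2 ends, so RM2 has no further overlaps.
RM5 starts after RM4 ends, so RM4 has no further overlaps.
RM6 starts after RM5 ends, so RM5 has no further overlaps.
RM7 starts before RM6 ends → RM6 and RM7 overlap.
Overlapping pairs: RM2 & RM3, RM6 & RM7 — 2 in total.

2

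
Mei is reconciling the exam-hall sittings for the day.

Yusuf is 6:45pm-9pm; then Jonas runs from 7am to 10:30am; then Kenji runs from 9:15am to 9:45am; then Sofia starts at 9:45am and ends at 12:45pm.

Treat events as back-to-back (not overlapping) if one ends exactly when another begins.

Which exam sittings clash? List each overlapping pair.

Jonas & Kenji, Jonas & Sofia

Sorted by start: Jonas, Kenji, Sofia, Yusuf.
Kenji starts before Jonas ends → Jonas and Kenji overlap.
Sofia starts before Jonas ends → Jonas and Sofia overlap.
Yusuf starts after Jonas ends.
Sofia starts exactly when Kenji ends (back-to-back, no overlap), so nothing later overlaps Kenji either.
Yusuf starts after Sofia ends.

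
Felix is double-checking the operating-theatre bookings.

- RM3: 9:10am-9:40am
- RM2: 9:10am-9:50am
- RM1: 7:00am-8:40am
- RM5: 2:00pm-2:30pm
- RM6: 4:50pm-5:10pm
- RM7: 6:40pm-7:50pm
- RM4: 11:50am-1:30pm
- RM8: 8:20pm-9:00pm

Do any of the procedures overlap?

Yes

Sorted by start: RM1, RM2, RM3, RM4, RM5, RM6, RM7, RM8.
RM2 starts after RM1 ends; RM1 is clear from here.
RM3 starts before RM2 ends → RM2 and RM3 overlap.
That's a conflict, so the schedule is not conflict-free.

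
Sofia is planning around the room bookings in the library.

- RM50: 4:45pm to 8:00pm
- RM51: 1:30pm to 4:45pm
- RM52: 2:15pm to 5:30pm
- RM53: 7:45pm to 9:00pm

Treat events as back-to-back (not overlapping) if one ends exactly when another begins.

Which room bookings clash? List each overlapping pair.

Two intervals overlap when each starts before the other ends.
Sorted by start: RM51, RM52, RM50, RM53.
RM52 starts before RM51 ends → RM51 and RM52 overlap.
RM50 starts exactly when RM51 ends (back-to-back, no overlap), so RM51 has no further overlaps.
RM50 starts before RM52 ends → RM52 and RM50 overlap.
RM53 starts after RM52 ends.
RM53 starts before RM50 ends → RM50 and RM53 overlap.

RM50 & RM52, RM50 & RM53, RM51 & RM52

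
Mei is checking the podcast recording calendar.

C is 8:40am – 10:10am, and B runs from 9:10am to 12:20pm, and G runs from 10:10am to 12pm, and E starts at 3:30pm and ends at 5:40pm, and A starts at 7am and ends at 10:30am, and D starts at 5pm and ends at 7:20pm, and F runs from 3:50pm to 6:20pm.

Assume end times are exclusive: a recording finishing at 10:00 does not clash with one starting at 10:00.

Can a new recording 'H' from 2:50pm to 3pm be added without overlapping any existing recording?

A: ends 10:30am at or before H starts 2:50pm → clear.
C: ends 10:10am at or before H starts 2:50pm → clear.
B: ends 12:20pm at or before H starts 2:50pm → clear.
G: ends 12pm at or before H starts 2:50pm → clear.
E: starts 3:30pm at or after H ends 3pm → clear.
F: starts 3:50pm at or after H ends 3pm → clear.
D: starts 5pm at or after H ends 3pm → clear.

Yes — the slot is free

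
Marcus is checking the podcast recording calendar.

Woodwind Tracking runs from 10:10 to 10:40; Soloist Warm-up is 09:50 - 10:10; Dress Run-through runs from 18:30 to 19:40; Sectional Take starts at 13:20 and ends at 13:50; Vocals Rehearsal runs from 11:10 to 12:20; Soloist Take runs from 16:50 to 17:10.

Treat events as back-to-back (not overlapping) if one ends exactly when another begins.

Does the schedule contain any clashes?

Check each pair: they overlap iff neither finishes before the other starts.
Sorted by start: Soloist Warm-up, Woodwind Tracking, Vocals Rehearsal, Sectional Take, Soloist Take, Dress Run-through.
Woodwind Tracking starts exactly when Soloist Warm-up ends (back-to-back, no overlap), so Soloist Warm-up has no further overlaps.
Vocals Rehearsal starts after Woodwind Tracking ends, so Woodwind Tracking has no further overlaps.
Sectional Take starts after Vocals Rehearsal ends, so Vocals Rehearsal has no further overlaps.
Soloist Take starts after Sectional Take ends, so Sectional Take has no further overlaps.
Dress Run-through starts after Soloist Take ends.
Every pair is clear; the schedule has no overlaps.

No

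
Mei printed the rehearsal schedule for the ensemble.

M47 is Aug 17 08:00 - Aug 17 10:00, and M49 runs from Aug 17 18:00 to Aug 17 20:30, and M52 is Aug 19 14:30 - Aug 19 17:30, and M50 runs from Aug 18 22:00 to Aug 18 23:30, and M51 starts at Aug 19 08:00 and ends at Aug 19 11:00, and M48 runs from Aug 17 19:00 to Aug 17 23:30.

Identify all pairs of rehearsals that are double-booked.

M48 & M49

Check each pair: they overlap iff neither finishes before the other starts.
Sorted by start: M47, M49, M48, M50, M51, M52.
M49 starts after M47 ends, so M47 has no further overlaps.
M48 starts before M49 ends → M49 and M48 overlap.
M50 starts after M49 ends, so M49 has no further overlaps.
M50 starts after M48 ends, so M48 has no further overlaps.
M51 starts after M50 ends, so M50 has no further overlaps.
M52 starts after M51 ends.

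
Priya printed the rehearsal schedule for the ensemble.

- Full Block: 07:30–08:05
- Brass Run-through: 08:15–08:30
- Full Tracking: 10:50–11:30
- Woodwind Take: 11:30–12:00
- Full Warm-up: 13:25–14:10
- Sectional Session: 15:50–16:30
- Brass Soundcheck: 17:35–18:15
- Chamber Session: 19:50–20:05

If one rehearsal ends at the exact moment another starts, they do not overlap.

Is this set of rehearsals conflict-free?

Yes

Sorted by start: Full Block, Brass Run-through, Full Tracking, Woodwind Take, Full Warm-up, Sectional Session, Brass Soundcheck, Chamber Session.
Brass Run-through starts after Full Block ends, so nothing later overlaps Full Block either.
Full Tracking starts after Brass Run-through ends, so nothing later overlaps Brass Run-through either.
Woodwind Take starts exactly when Full Tracking ends (back-to-back, no overlap), so nothing later overlaps Full Tracking either.
Full Warm-up starts after Woodwind Take ends, so nothing later overlaps Woodwind Take either.
Sectional Session starts after Full Warm-up ends, so nothing later overlaps Full Warm-up either.
Brass Soundcheck starts after Sectional Session ends, so nothing later overlaps Sectional Session either.
Chamber Session starts after Brass Soundcheck ends.
Every pair is clear; the schedule has no overlaps.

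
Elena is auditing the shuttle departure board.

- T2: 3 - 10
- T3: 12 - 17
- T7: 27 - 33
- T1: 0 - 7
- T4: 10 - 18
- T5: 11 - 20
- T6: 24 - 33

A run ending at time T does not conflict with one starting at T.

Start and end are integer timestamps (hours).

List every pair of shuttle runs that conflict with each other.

Sorted by start: T1, T2, T4, T5, T3, T6, T7.
T2 starts before T1 ends → T1 and T2 overlap.
T4 starts after T1 ends, so nothing later overlaps T1 either.
T4 starts exactly when T2 ends (back-to-back, no overlap), so nothing later overlaps T2 either.
T5 starts before T4 ends → T4 and T5 overlap.
T3 starts before T4 ends → T4 and T3 overlap.
T6 starts after T4 ends, so nothing later overlaps T4 either.
T3 starts before T5 ends → T5 and T3 overlap.
T6 starts after T5 ends, so nothing later overlaps T5 either.
T6 starts after T3 ends, so nothing later overlaps T3 either.
T7 starts before T6 ends → T6 and T7 overlap.

T1 & T2, T3 & T4, T3 & T5, T4 & T5, T6 & T7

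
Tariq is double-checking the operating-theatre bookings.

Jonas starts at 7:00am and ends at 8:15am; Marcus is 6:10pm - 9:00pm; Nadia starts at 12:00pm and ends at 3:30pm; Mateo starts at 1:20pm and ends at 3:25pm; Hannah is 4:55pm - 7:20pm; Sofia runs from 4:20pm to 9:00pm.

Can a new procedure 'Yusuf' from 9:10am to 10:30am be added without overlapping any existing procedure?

Jonas: ends 8:15am at or before Yusuf starts 9:10am → clear.
Nadia: starts 12:00pm at or after Yusuf ends 10:30am → clear.
Mateo: starts 1:20pm at or after Yusuf ends 10:30am → clear.
Sofia: starts 4:20pm at or after Yusuf ends 10:30am → clear.
Hannah: starts 4:55pm at or after Yusuf ends 10:30am → clear.
Marcus: starts 6:10pm at or after Yusuf ends 10:30am → clear.

Yes — the slot is free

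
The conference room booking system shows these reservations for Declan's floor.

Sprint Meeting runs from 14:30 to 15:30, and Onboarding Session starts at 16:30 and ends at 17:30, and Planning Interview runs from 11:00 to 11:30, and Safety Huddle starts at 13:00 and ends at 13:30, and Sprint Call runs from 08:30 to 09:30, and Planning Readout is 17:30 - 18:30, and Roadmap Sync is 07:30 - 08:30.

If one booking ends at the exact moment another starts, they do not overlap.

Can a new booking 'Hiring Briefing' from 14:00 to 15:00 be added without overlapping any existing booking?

No — it overlaps Sprint Meeting

Roadmap Sync: ends 08:30 at or before Hiring Briefing starts 14:00 → clear.
Sprint Call: ends 09:30 at or before Hiring Briefing starts 14:00 → clear.
Planning Interview: ends 11:30 at or before Hiring Briefing starts 14:00 → clear.
Safety Huddle: ends 13:30 at or before Hiring Briefing starts 14:00 → clear.
Sprint Meeting: starts 14:30 before Hiring Briefing ends 15:00, and ends 15:30 after Hiring Briefing starts 14:00 → overlap.
Onboarding Session: starts 16:30 at or after Hiring Briefing ends 15:00 → clear.
Planning Readout: starts 17:30 at or after Hiring Briefing ends 15:00 → clear.
Hiring Briefing overlaps Sprint Meeting.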